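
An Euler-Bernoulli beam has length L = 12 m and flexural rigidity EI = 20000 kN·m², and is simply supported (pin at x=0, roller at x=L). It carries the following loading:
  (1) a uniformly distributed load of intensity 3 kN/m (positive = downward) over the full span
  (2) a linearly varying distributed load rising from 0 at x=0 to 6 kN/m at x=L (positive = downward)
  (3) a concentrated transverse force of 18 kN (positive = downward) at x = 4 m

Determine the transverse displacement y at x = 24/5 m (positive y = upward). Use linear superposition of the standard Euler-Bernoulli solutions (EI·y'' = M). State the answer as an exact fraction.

Load 1 — uniform load w=3 kN/m over full span:
  y_1 = -wx(L³-2Lx²+x³)/(24EI) = -3·(24/5)·(12³-2·12·(24/5)²+(24/5)³)/(24·20000) = -15066/390625 m
Load 2 — triangular load w₀=6 kN/m (0→w₀ over full span):
  y_2 = -w₀x(7L⁴-10L²x²+3x⁴)/(360LEI) = -6·(24/5)·(7·12⁴-10·12²·(24/5)²+3·(24/5)⁴)/(360·12·20000) = -369684/9765625 m
Load 3 — point force P=18 kN at a=4 m (b=L-a=8):
  y_3 = -Pa(L-x)(2Lx-a²-x²)/(6LEI)  [x>a] = -18·4·(12-(24/5))·(2·12·(24/5)-4²-(24/5)²)/(6·12·20000) = -2142/78125 m
Superposition: y = Σ y_i = -1014084/9765625 m ≈ -0.103842 m

y(24/5) = -1014084/9765625 m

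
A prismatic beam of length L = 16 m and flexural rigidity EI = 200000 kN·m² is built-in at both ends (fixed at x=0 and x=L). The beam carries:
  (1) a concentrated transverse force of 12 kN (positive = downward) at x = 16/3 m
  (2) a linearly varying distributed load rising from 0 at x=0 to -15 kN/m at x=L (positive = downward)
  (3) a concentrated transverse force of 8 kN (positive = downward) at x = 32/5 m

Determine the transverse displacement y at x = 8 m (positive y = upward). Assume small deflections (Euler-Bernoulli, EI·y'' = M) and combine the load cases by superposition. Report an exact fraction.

Load 1 — point force P=12 kN at a=16/3 m (b=L-a=32/3):
  y_1 = -Pa²(L-x)²(3bL-(3b+a)(L-x))/(6L³EI)  [x>a] = -12·(16/3)²·(16-8)²·(3·(32/3)·16-(3·(32/3)+(16/3))·(16-8))/(6·16³·200000) = -16/16875 m
Load 2 — triangular load w₀=-15 kN/m (0→w₀ over full span):
  y_2 = -w₀x²(L-x)²(x+2L)/(120LEI) = -(-15)·8²·(16-8)²·(8+2·16)/(120·16·200000) = 4/625 m
Load 3 — point force P=8 kN at a=32/5 m (b=L-a=48/5):
  y_3 = -Pa²(L-x)²(3bL-(3b+a)(L-x))/(6L³EI)  [x>a] = -8·(32/5)²·(16-8)²·(3·(48/5)·16-(3·(48/5)+(32/5))·(16-8))/(6·16³·200000) = -896/1171875 m
Superposition: y = Σ y_i = 49436/10546875 m ≈ 0.004687 m

y(8) = 49436/10546875 m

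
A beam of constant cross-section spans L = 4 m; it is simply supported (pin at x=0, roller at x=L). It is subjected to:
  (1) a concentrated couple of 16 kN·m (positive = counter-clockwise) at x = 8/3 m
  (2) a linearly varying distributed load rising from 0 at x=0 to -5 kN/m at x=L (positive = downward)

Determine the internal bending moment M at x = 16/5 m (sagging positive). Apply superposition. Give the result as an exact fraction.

M(16/5) = -176/25 kN·m

Load 1 — applied couple M₀=16 kN·m at a=8/3 m (b=L-a=4/3):
  M_1 = M₀x/L - M₀  [x>a] = 16·(16/5)/4 - 16 = -16/5 kN·m
Load 2 — triangular load w₀=-5 kN/m (0→w₀ over full span):
  M_2 = w₀Lx/6 - w₀x³/(6L) = (-5)·4·(16/5)/6 - (-5)·(16/5)³/(6·4) = -96/25 kN·m
Superposition: M = Σ M_i = -176/25 kN·m ≈ -7.040000 kN·m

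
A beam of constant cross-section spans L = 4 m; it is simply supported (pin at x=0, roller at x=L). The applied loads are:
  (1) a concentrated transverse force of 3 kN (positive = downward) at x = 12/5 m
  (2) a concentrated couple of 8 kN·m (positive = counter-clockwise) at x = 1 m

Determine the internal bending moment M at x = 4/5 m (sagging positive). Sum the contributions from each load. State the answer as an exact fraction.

M(4/5) = 64/25 kN·m

Load 1 — point force P=3 kN at a=12/5 m (b=L-a=8/5):
  M_1 = Pbx/L  [x≤a] = 3·(8/5)·(4/5)/4 = 24/25 kN·m
Load 2 — applied couple M₀=8 kN·m at a=1 m (b=L-a=3):
  M_2 = M₀x/L  [x≤a] = 8·(4/5)/4 = 8/5 kN·m
Superposition: M = Σ M_i = 64/25 kN·m ≈ 2.560000 kN·m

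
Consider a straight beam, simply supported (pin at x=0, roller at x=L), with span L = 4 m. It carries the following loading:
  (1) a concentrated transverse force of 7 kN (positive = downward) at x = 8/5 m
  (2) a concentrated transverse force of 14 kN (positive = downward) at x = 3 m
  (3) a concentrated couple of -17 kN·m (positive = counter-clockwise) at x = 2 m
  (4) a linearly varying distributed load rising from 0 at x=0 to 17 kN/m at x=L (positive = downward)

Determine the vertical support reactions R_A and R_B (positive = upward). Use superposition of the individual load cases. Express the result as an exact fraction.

R_A = 887/60 kN, R_B = 2413/60 kN

Load 1 — point force P=7 kN at a=8/5 m (b=L-a=12/5):
  R_A = Pb/L = 7·(12/5)/4 = 21/5 kN
  R_B = Pa/L = 7·(8/5)/4 = 14/5 kN
Load 2 — point force P=14 kN at a=3 m (b=L-a=1):
  R_A = Pb/L = 14·1/4 = 7/2 kN
  R_B = Pa/L = 14·3/4 = 21/2 kN
Load 3 — applied couple M₀=-17 kN·m at a=2 m (b=L-a=2):
  R_A = M₀/L = (-17)/4 = -17/4 kN
  R_B = -M₀/L = -(-17)/4 = 17/4 kN
Load 4 — triangular load w₀=17 kN/m (0→w₀ over full span):
  R_A = w₀L/6 = 17·4/6 = 34/3 kN
  R_B = w₀L/3 = 17·4/3 = 68/3 kN
Superposition: R_A = 887/60 kN, R_B = 2413/60 kN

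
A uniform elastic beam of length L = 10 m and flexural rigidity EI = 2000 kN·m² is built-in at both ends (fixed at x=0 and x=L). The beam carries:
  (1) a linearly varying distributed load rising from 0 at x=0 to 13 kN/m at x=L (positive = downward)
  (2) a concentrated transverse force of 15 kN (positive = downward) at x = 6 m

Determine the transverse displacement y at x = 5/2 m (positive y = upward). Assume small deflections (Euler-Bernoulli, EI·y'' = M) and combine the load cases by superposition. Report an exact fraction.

Load 1 — triangular load w₀=13 kN/m (0→w₀ over full span):
  y_1 = -w₀x²(L-x)²(x+2L)/(120LEI) = -13·(5/2)²·(10-(5/2))²·((5/2)+2·10)/(120·10·2000) = -351/8192 m
Load 2 — point force P=15 kN at a=6 m (b=L-a=4):
  y_2 = -Pb²x²(3aL-(3a+b)x)/(6L³EI)  [x≤a] = -15·4²·(5/2)²·(3·6·10-(3·6+4)·(5/2))/(6·10³·2000) = -1/64 m
Superposition: y = Σ y_i = -479/8192 m ≈ -0.058472 m

y(5/2) = -479/8192 m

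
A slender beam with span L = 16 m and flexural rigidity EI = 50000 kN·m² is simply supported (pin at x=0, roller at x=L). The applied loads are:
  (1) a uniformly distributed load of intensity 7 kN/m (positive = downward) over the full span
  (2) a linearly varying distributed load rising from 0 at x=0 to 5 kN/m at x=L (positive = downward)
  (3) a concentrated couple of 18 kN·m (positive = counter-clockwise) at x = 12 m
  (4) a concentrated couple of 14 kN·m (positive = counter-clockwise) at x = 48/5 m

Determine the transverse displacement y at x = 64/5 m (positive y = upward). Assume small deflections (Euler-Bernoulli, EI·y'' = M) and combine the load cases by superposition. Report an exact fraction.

y(64/5) = -2932883/29296875 m

Load 1 — uniform load w=7 kN/m over full span:
  y_1 = -wx(L³-2Lx²+x³)/(24EI) = -7·(64/5)·(16³-2·16·(64/5)²+(64/5)³)/(24·50000) = -415744/5859375 m
Load 2 — triangular load w₀=5 kN/m (0→w₀ over full span):
  y_2 = -w₀x(7L⁴-10L²x²+3x⁴)/(360LEI) = -5·(64/5)·(7·16⁴-10·16²·(64/5)²+3·(64/5)⁴)/(360·16·50000) = -260096/9765625 m
Load 3 — applied couple M₀=18 kN·m at a=12 m (b=L-a=4):
  y_3 = (M₀x³/(6L)-M₀(x-a)²/2+C₁x)/EI  [x>a] with C₁=M₀(3b²-L²)/(6L)=-39 = (18·(64/5)³/(6·16)-18·((64/5)-12)²/2+(-39)·(64/5))/50000 = -873/390625 m
Load 4 — applied couple M₀=14 kN·m at a=48/5 m (b=L-a=32/5):
  y_4 = (M₀x³/(6L)-M₀(x-a)²/2+C₁x)/EI  [x>a] with C₁=M₀(3b²-L²)/(6L)=-1456/75 = (14·(64/5)³/(6·16)-14·((64/5)-(48/5))²/2+(-1456/75)·(64/5))/50000 = -112/390625 m
Superposition: y = Σ y_i = -2932883/29296875 m ≈ -0.100109 m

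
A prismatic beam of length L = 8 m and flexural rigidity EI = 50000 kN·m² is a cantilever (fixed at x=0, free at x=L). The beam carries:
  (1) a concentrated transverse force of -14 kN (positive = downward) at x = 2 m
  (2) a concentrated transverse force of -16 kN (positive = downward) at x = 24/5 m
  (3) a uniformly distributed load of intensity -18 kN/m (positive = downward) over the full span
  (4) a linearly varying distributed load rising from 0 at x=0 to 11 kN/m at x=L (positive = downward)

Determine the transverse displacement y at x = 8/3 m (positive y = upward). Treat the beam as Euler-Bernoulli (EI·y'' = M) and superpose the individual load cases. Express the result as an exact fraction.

Load 1 — point force P=-14 kN at a=2 m (b=L-a=6):
  y_1 = -Pa²(3x-a)/(6EI)  [x>a] = -(-14)·2²·(3·(8/3)-2)/(6·50000) = 7/6250 m
Load 2 — point force P=-16 kN at a=24/5 m (b=L-a=16/5):
  y_2 = -Px²(3a-x)/(6EI)  [x≤a] = -(-16)·(8/3)²·(3·(24/5)-(8/3))/(6·50000) = 5632/1265625 m
Load 3 — uniform load w=-18 kN/m over full span:
  y_3 = -wx²(x²-4Lx+6L²)/(24EI) = -(-18)·(8/3)²·((8/3)²-4·8·(8/3)+6·8²)/(24·50000) = 2752/84375 m
Load 4 — triangular load w₀=11 kN/m (0→w₀ over full span):
  y_4 = (w₀Lx³/12-w₀L²x²/6-w₀x⁵/(120L))/EI = (11·8·(8/3)³/12-11·8²·(8/3)²/6-11·(8/3)⁵/(120·8))/50000 = -158752/11390625 m
Superposition: y = Σ y_i = 552427/22781250 m ≈ 0.024249 m

y(8/3) = 552427/22781250 m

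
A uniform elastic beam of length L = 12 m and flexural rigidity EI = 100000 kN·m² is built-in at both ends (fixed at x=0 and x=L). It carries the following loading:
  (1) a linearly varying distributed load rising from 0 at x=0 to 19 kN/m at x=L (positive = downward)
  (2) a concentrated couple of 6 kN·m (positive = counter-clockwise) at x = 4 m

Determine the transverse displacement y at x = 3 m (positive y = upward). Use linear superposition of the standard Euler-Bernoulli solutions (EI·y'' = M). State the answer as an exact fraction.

Load 1 — triangular load w₀=19 kN/m (0→w₀ over full span):
  y_1 = -w₀x²(L-x)²(x+2L)/(120LEI) = -19·3²·(12-3)²·(3+2·12)/(120·12·100000) = -41553/16000000 m
Load 2 — applied couple M₀=6 kN·m at a=4 m (b=L-a=8):
  y_2 = (R_Ax³/6 - M_Ax²/2)/EI  [x≤a] with R_A=2/3, M_A=0 = ((2/3)·3³/6 - 0·3²/2)/100000 = 3/100000 m
Superposition: y = Σ y_i = -41073/16000000 m ≈ -0.002567 m

y(3) = -41073/16000000 m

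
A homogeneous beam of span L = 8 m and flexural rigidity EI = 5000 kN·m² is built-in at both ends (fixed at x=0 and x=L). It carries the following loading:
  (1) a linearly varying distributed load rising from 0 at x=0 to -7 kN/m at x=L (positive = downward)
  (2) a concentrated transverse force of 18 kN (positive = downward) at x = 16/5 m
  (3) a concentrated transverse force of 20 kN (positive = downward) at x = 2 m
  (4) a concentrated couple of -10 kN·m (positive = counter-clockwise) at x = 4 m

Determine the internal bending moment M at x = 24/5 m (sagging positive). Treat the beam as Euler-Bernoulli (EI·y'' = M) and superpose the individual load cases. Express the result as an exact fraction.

M(24/5) = 5986/1875 kN·m

Load 1 — triangular load w₀=-7 kN/m (0→w₀ over full span):
  M_1 = 3w₀Lx/20 - w₀L²/30 - w₀x³/(6L) = 3·(-7)·8·(24/5)/20 - (-7)·8²/30 - (-7)·(24/5)³/(6·8) = -3472/375 kN·m
Load 2 — point force P=18 kN at a=16/5 m (b=L-a=24/5):
  M_2 = Pa²(a+3b)(L-x)/L³ - Pa²b/L²  [x>a] = 18·(16/5)²·((16/5)+3·(24/5))·(8-(24/5))/8³ - 18·(16/5)²·(24/5)/8² = 4032/625 kN·m
Load 3 — point force P=20 kN at a=2 m (b=L-a=6):
  M_3 = Pa²(a+3b)(L-x)/L³ - Pa²b/L²  [x>a] = 20·2²·(2+3·6)·(8-(24/5))/8³ - 20·2²·6/8² = 5/2 kN·m
Load 4 — applied couple M₀=-10 kN·m at a=4 m (b=L-a=4):
  M_4 = R_Ax - M_A - M₀  [x>a] with R_A=-15/8, M_A=-5/2 = (-15/8)·(24/5) - (-5/2) - (-10) = 7/2 kN·m
Superposition: M = Σ M_i = 5986/1875 kN·m ≈ 3.192533 kN·m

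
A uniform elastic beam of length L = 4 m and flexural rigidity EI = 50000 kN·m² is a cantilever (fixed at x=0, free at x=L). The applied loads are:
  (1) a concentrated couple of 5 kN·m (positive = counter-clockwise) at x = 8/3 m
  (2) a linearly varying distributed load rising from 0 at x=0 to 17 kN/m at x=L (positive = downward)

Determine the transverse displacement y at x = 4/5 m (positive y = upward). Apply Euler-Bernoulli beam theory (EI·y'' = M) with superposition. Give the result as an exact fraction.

Load 1 — applied couple M₀=5 kN·m at a=8/3 m (b=L-a=4/3):
  y_1 = M₀x²/(2EI)  [x≤a] = 5·(4/5)²/(2·50000) = 1/31250 m
Load 2 — triangular load w₀=17 kN/m (0→w₀ over full span):
  y_2 = (w₀Lx³/12-w₀L²x²/6-w₀x⁵/(120L))/EI = (17·4·(4/5)³/12-17·4²·(4/5)²/6-17·(4/5)⁵/(120·4))/50000 = -76534/146484375 m
Superposition: y = Σ y_i = -143693/292968750 m ≈ -0.000490 m

y(4/5) = -143693/292968750 m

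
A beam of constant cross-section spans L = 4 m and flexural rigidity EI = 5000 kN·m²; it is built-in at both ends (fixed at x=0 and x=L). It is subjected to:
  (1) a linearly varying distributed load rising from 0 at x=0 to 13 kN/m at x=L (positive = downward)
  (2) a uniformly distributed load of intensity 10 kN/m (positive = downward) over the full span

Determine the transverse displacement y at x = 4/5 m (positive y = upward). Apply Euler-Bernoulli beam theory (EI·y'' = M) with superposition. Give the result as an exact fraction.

y(4/5) = -8384/9765625 m

Load 1 — triangular load w₀=13 kN/m (0→w₀ over full span):
  y_1 = -w₀x²(L-x)²(x+2L)/(120LEI) = -13·(4/5)²·(4-(4/5))²·((4/5)+2·4)/(120·4·5000) = -9152/29296875 m
Load 2 — uniform load w=10 kN/m over full span:
  y_2 = -wx²(L-x)²/(24EI) = -10·(4/5)²·(4-(4/5))²/(24·5000) = -128/234375 m
Superposition: y = Σ y_i = -8384/9765625 m ≈ -0.000859 m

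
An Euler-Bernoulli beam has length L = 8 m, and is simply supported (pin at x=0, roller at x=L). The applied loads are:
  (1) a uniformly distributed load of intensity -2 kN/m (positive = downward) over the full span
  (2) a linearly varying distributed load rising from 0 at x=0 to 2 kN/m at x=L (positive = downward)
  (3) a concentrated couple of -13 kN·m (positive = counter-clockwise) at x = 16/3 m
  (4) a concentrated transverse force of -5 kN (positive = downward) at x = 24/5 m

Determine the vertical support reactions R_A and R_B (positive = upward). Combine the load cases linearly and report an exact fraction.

R_A = -215/24 kN, R_B = -97/24 kN

Load 1 — uniform load w=-2 kN/m over full span:
  R_A = wL/2 = (-2)·8/2 = -8 kN
  R_B = wL/2 = (-2)·8/2 = -8 kN
Load 2 — triangular load w₀=2 kN/m (0→w₀ over full span):
  R_A = w₀L/6 = 2·8/6 = 8/3 kN
  R_B = w₀L/3 = 2·8/3 = 16/3 kN
Load 3 — applied couple M₀=-13 kN·m at a=16/3 m (b=L-a=8/3):
  R_A = M₀/L = (-13)/8 = -13/8 kN
  R_B = -M₀/L = -(-13)/8 = 13/8 kN
Load 4 — point force P=-5 kN at a=24/5 m (b=L-a=16/5):
  R_A = Pb/L = (-5)·(16/5)/8 = -2 kN
  R_B = Pa/L = (-5)·(24/5)/8 = -3 kN
Superposition: R_A = -215/24 kN, R_B = -97/24 kN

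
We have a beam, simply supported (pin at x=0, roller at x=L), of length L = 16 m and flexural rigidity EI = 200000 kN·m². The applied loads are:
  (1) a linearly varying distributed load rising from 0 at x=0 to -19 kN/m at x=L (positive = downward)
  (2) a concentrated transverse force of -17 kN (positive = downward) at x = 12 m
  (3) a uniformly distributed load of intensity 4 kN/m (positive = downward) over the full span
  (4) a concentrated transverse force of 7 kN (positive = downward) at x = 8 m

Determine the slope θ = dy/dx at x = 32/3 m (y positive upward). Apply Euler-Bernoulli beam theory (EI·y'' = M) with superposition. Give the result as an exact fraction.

θ(32/3) = -248749/121500000 rad

Load 1 — triangular load w₀=-19 kN/m (0→w₀ over full span):
  θ_1 = -w₀(7L⁴-30L²x²+15x⁴)/(360LEI) = -(-19)·(7·16⁴-30·16²·(32/3)²+15·(32/3)⁴)/(360·16·200000) = -13832/3796875 rad
Load 2 — point force P=-17 kN at a=12 m (b=L-a=4):
  θ_2 = -Pb(L²-b²-3x²)/(6LEI)  [x≤a] = -(-17)·4·(16²-4²-3·(32/3)²)/(6·16·200000) = -323/900000 rad
Load 3 — uniform load w=4 kN/m over full span:
  θ_3 = -w(L³-6Lx²+4x³)/(24EI) = -4·(16³-6·16·(32/3)²+4·(32/3)³)/(24·200000) = 416/253125 rad
Load 4 — point force P=7 kN at a=8 m (b=L-a=8):
  θ_4 = -Pa(2L²-6Lx+3x²+a²)/(6LEI)  [x>a] = -7·8·(2·16²-6·16·(32/3)+3·(32/3)²+8²)/(6·16·200000) = 7/22500 rad
Superposition: θ = Σ θ_i = -248749/121500000 rad ≈ -0.002047 rad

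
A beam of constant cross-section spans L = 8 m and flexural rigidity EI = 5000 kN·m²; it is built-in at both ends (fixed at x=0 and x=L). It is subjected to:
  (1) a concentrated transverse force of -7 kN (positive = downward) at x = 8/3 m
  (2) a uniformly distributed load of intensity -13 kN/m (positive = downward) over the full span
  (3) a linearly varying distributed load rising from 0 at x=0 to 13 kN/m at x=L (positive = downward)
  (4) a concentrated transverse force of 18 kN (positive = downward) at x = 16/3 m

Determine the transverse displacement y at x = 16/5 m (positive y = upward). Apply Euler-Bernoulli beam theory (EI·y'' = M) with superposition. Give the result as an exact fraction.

y(16/5) = 908128/87890625 m

Load 1 — point force P=-7 kN at a=8/3 m (b=L-a=16/3):
  y_1 = -Pa²(L-x)²(3bL-(3b+a)(L-x))/(6L³EI)  [x>a] = -(-7)·(8/3)²·(8-(16/5))²·(3·(16/3)·8-(3·(16/3)+(8/3))·(8-(16/5)))/(6·8³·5000) = 224/78125 m
Load 2 — uniform load w=-13 kN/m over full span:
  y_2 = -wx²(L-x)²/(24EI) = -(-13)·(16/5)²·(8-(16/5))²/(24·5000) = 9984/390625 m
Load 3 — triangular load w₀=13 kN/m (0→w₀ over full span):
  y_3 = -w₀x²(L-x)²(x+2L)/(120LEI) = -13·(16/5)²·(8-(16/5))²·((16/5)+2·8)/(120·8·5000) = -119808/9765625 m
Load 4 — point force P=18 kN at a=16/3 m (b=L-a=8/3):
  y_4 = -Pb²x²(3aL-(3a+b)x)/(6L³EI)  [x≤a] = -18·(8/3)²·(16/5)²·(3·(16/3)·8-(3·(16/3)+(8/3))·(16/5))/(6·8³·5000) = -4096/703125 m
Superposition: y = Σ y_i = 908128/87890625 m ≈ 0.010332 m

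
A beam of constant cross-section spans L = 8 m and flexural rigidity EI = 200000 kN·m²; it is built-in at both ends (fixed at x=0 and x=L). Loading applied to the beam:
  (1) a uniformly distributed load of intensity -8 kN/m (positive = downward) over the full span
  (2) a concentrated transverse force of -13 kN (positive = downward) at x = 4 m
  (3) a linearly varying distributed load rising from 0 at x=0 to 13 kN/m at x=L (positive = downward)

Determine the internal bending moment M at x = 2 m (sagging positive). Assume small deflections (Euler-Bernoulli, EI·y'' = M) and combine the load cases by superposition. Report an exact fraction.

Load 1 — uniform load w=-8 kN/m over full span:
  M_1 = wLx/2 - wL²/12 - wx²/2 = (-8)·8·2/2 - (-8)·8²/12 - (-8)·2²/2 = -16/3 kN·m
Load 2 — point force P=-13 kN at a=4 m (b=L-a=4):
  M_2 = Pb²(3a+b)x/L³ - Pab²/L²  [x≤a] = (-13)·4²·(3·4+4)·2/8³ - (-13)·4·4²/8² = 0 kN·m
Load 3 — triangular load w₀=13 kN/m (0→w₀ over full span):
  M_3 = 3w₀Lx/20 - w₀L²/30 - w₀x³/(6L) = 3·13·8·2/20 - 13·8²/30 - 13·2³/(6·8) = 13/10 kN·m
Superposition: M = Σ M_i = -121/30 kN·m ≈ -4.033333 kN·m

M(2) = -121/30 kN·m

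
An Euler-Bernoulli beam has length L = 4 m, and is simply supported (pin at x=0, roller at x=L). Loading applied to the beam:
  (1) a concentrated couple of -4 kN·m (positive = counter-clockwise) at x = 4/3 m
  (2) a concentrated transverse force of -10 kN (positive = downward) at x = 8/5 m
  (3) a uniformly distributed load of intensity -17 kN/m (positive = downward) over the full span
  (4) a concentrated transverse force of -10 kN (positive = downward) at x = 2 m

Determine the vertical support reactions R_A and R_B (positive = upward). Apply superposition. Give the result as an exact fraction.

R_A = -46 kN, R_B = -42 kN

Load 1 — applied couple M₀=-4 kN·m at a=4/3 m (b=L-a=8/3):
  R_A = M₀/L = (-4)/4 = -1 kN
  R_B = -M₀/L = -(-4)/4 = 1 kN
Load 2 — point force P=-10 kN at a=8/5 m (b=L-a=12/5):
  R_A = Pb/L = (-10)·(12/5)/4 = -6 kN
  R_B = Pa/L = (-10)·(8/5)/4 = -4 kN
Load 3 — uniform load w=-17 kN/m over full span:
  R_A = wL/2 = (-17)·4/2 = -34 kN
  R_B = wL/2 = (-17)·4/2 = -34 kN
Load 4 — point force P=-10 kN at a=2 m (b=L-a=2):
  R_A = Pb/L = (-10)·2/4 = -5 kN
  R_B = Pa/L = (-10)·2/4 = -5 kN
Superposition: R_A = -46 kN, R_B = -42 kN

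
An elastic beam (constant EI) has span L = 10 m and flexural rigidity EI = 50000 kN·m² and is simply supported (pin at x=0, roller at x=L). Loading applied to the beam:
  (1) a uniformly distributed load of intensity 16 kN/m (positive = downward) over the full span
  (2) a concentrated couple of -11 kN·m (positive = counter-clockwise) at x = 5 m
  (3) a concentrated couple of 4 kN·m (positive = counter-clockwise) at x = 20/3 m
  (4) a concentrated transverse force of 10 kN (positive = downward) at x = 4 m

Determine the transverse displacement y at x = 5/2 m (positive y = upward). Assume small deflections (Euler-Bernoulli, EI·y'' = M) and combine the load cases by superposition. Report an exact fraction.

y(5/2) = -93901/2880000 m

Load 1 — uniform load w=16 kN/m over full span:
  y_1 = -wx(L³-2Lx²+x³)/(24EI) = -16·(5/2)·(10³-2·10·(5/2)²+(5/2)³)/(24·50000) = -19/640 m
Load 2 — applied couple M₀=-11 kN·m at a=5 m (b=L-a=5):
  y_2 = (M₀x³/(6L)+C₁x)/EI  [x≤a] with C₁=M₀(3b²-L²)/(6L)=55/12 = ((-11)·(5/2)³/(6·10)+(55/12)·(5/2))/50000 = 11/64000 m
Load 3 — applied couple M₀=4 kN·m at a=20/3 m (b=L-a=10/3):
  y_3 = (M₀x³/(6L)+C₁x)/EI  [x≤a] with C₁=M₀(3b²-L²)/(6L)=-40/9 = (4·(5/2)³/(6·10)+(-40/9)·(5/2))/50000 = -29/144000 m
Load 4 — point force P=10 kN at a=4 m (b=L-a=6):
  y_4 = -Pbx(L²-b²-x²)/(6LEI)  [x≤a] = -10·6·(5/2)·(10²-6²-(5/2)²)/(6·10·50000) = -231/80000 m
Superposition: y = Σ y_i = -93901/2880000 m ≈ -0.032605 m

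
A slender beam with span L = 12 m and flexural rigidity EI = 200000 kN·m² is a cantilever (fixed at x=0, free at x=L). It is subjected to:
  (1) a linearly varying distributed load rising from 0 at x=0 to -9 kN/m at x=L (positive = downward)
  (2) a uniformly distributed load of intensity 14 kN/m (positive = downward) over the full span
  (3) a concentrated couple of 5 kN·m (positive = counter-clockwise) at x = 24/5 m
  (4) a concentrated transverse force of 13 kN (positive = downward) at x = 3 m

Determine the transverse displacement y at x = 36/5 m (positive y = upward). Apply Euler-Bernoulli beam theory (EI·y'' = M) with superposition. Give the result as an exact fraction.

Load 1 — triangular load w₀=-9 kN/m (0→w₀ over full span):
  y_1 = (w₀Lx³/12-w₀L²x²/6-w₀x⁵/(120L))/EI = ((-9)·12·(36/5)³/12-(-9)·12²·(36/5)²/6-(-9)·(36/5)⁵/(120·12))/200000 = 3886299/97656250 m
Load 2 — uniform load w=14 kN/m over full span:
  y_2 = -wx²(x²-4Lx+6L²)/(24EI) = -14·(36/5)²·((36/5)²-4·12·(36/5)+6·12²)/(24·200000) = -168399/1953125 m
Load 3 — applied couple M₀=5 kN·m at a=24/5 m (b=L-a=36/5):
  y_3 = M₀a(2x-a)/(2EI)  [x>a] = 5·(24/5)·(2·(36/5)-(24/5))/(2·200000) = 9/15625 m
Load 4 — point force P=13 kN at a=3 m (b=L-a=9):
  y_4 = -Pa²(3x-a)/(6EI)  [x>a] = -13·3²·(3·(36/5)-3)/(6·200000) = -3627/2000000 m
Superposition: y = Σ y_i = -297888039/6250000000 m ≈ -0.047662 m

y(36/5) = -297888039/6250000000 m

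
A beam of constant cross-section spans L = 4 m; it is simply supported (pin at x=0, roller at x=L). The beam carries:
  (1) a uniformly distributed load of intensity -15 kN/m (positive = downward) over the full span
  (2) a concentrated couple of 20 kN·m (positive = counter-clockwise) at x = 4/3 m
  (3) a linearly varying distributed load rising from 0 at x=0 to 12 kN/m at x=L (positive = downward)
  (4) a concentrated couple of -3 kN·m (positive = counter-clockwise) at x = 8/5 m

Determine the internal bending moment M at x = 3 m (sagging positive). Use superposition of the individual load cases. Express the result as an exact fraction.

M(3) = -65/4 kN·m

Load 1 — uniform load w=-15 kN/m over full span:
  M_1 = wx(L-x)/2 = (-15)·3·(4-3)/2 = -45/2 kN·m
Load 2 — applied couple M₀=20 kN·m at a=4/3 m (b=L-a=8/3):
  M_2 = M₀x/L - M₀  [x>a] = 20·3/4 - 20 = -5 kN·m
Load 3 — triangular load w₀=12 kN/m (0→w₀ over full span):
  M_3 = w₀Lx/6 - w₀x³/(6L) = 12·4·3/6 - 12·3³/(6·4) = 21/2 kN·m
Load 4 — applied couple M₀=-3 kN·m at a=8/5 m (b=L-a=12/5):
  M_4 = M₀x/L - M₀  [x>a] = (-3)·3/4 - (-3) = 3/4 kN·m
Superposition: M = Σ M_i = -65/4 kN·m ≈ -16.250000 kN·m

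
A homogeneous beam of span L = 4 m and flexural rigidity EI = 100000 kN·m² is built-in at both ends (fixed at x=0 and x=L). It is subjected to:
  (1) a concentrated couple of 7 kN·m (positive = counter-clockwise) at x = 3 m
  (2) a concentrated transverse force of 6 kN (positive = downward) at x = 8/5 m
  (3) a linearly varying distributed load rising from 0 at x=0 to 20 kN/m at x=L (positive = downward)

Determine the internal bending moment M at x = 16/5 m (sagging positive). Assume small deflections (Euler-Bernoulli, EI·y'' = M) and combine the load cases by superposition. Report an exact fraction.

Load 1 — applied couple M₀=7 kN·m at a=3 m (b=L-a=1):
  M_1 = R_Ax - M_A - M₀  [x>a] with R_A=63/32, M_A=35/16 = (63/32)·(16/5) - (35/16) - 7 = -231/80 kN·m
Load 2 — point force P=6 kN at a=8/5 m (b=L-a=12/5):
  M_2 = Pa²(a+3b)(L-x)/L³ - Pa²b/L²  [x>a] = 6·(8/5)²·((8/5)+3·(12/5))·(4-(16/5))/4³ - 6·(8/5)²·(12/5)/4² = -384/625 kN·m
Load 3 — triangular load w₀=20 kN/m (0→w₀ over full span):
  M_3 = 3w₀Lx/20 - w₀L²/30 - w₀x³/(6L) = 3·20·4·(16/5)/20 - 20·4²/30 - 20·(16/5)³/(6·4) = 32/75 kN·m
Superposition: M = Σ M_i = -92257/30000 kN·m ≈ -3.075233 kN·m

M(16/5) = -92257/30000 kN·m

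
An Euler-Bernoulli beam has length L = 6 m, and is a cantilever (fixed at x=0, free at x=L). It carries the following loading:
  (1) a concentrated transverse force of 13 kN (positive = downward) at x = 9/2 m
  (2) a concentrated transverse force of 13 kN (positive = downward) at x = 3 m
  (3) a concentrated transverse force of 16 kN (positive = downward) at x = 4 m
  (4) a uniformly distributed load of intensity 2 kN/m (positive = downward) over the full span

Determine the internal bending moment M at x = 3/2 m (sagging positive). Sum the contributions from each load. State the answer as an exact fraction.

M(3/2) = -475/4 kN·m

Load 1 — point force P=13 kN at a=9/2 m (b=L-a=3/2):
  M_1 = -P(a-x)  [x≤a] = -13·((9/2)-(3/2)) = -39 kN·m
Load 2 — point force P=13 kN at a=3 m (b=L-a=3):
  M_2 = -P(a-x)  [x≤a] = -13·(3-(3/2)) = -39/2 kN·m
Load 3 — point force P=16 kN at a=4 m (b=L-a=2):
  M_3 = -P(a-x)  [x≤a] = -16·(4-(3/2)) = -40 kN·m
Load 4 — uniform load w=2 kN/m over full span:
  M_4 = -w(L-x)²/2 = -2·(6-(3/2))²/2 = -81/4 kN·m
Superposition: M = Σ M_i = -475/4 kN·m ≈ -118.750000 kN·m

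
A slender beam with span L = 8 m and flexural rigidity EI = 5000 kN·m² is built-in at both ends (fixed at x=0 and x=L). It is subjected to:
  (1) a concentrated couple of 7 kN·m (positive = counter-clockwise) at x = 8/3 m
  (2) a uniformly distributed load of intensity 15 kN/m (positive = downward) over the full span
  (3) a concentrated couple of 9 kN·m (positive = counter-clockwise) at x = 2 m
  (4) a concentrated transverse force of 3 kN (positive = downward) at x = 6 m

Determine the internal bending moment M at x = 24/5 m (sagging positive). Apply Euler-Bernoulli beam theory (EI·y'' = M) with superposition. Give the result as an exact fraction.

Load 1 — applied couple M₀=7 kN·m at a=8/3 m (b=L-a=16/3):
  M_1 = R_Ax - M_A - M₀  [x>a] with R_A=7/6, M_A=0 = (7/6)·(24/5) - 0 - 7 = -7/5 kN·m
Load 2 — uniform load w=15 kN/m over full span:
  M_2 = wLx/2 - wL²/12 - wx²/2 = 15·8·(24/5)/2 - 15·8²/12 - 15·(24/5)²/2 = 176/5 kN·m
Load 3 — applied couple M₀=9 kN·m at a=2 m (b=L-a=6):
  M_3 = R_Ax - M_A - M₀  [x>a] with R_A=81/64, M_A=-27/16 = (81/64)·(24/5) - (-27/16) - 9 = -99/80 kN·m
Load 4 — point force P=3 kN at a=6 m (b=L-a=2):
  M_4 = Pb²(3a+b)x/L³ - Pab²/L²  [x≤a] = 3·2²·(3·6+2)·(24/5)/8³ - 3·6·2²/8² = 9/8 kN·m
Superposition: M = Σ M_i = 539/16 kN·m ≈ 33.687500 kN·m

M(24/5) = 539/16 kN·m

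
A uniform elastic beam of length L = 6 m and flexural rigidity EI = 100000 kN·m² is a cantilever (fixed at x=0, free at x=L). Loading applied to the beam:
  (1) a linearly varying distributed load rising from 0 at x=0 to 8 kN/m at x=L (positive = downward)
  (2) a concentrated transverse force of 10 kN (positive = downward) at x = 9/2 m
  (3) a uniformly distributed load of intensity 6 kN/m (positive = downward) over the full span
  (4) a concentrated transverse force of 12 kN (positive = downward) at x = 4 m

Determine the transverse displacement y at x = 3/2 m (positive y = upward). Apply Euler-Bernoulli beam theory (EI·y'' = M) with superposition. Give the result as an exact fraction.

Load 1 — triangular load w₀=8 kN/m (0→w₀ over full span):
  y_1 = (w₀Lx³/12-w₀L²x²/6-w₀x⁵/(120L))/EI = (8·6·(3/2)³/12-8·6²·(3/2)²/6-8·(3/2)⁵/(120·6))/100000 = -30267/32000000 m
Load 2 — point force P=10 kN at a=9/2 m (b=L-a=3/2):
  y_2 = -Px²(3a-x)/(6EI)  [x≤a] = -10·(3/2)²·(3·(9/2)-(3/2))/(6·100000) = -9/20000 m
Load 3 — uniform load w=6 kN/m over full span:
  y_3 = -wx²(x²-4Lx+6L²)/(24EI) = -6·(3/2)²·((3/2)²-4·6·(3/2)+6·6²)/(24·100000) = -6561/6400000 m
Load 4 — point force P=12 kN at a=4 m (b=L-a=2):
  y_4 = -Px²(3a-x)/(6EI)  [x≤a] = -12·(3/2)²·(3·4-(3/2))/(6·100000) = -189/400000 m
Superposition: y = Σ y_i = -5787/2000000 m ≈ -0.002893 m

y(3/2) = -5787/2000000 m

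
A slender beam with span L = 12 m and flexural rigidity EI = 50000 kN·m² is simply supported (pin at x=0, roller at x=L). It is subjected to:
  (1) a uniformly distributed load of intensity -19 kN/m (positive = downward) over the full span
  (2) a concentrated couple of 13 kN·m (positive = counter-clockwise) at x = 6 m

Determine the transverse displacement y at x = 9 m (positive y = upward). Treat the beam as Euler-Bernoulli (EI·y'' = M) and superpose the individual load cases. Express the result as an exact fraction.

Load 1 — uniform load w=-19 kN/m over full span:
  y_1 = -wx(L³-2Lx²+x³)/(24EI) = -(-19)·9·(12³-2·12·9²+9³)/(24·50000) = 29241/400000 m
Load 2 — applied couple M₀=13 kN·m at a=6 m (b=L-a=6):
  y_2 = (M₀x³/(6L)-M₀(x-a)²/2+C₁x)/EI  [x>a] with C₁=M₀(3b²-L²)/(6L)=-13/2 = (13·9³/(6·12)-13·(9-6)²/2+(-13/2)·9)/50000 = 117/400000 m
Superposition: y = Σ y_i = 14679/200000 m ≈ 0.073395 m

y(9) = 14679/200000 m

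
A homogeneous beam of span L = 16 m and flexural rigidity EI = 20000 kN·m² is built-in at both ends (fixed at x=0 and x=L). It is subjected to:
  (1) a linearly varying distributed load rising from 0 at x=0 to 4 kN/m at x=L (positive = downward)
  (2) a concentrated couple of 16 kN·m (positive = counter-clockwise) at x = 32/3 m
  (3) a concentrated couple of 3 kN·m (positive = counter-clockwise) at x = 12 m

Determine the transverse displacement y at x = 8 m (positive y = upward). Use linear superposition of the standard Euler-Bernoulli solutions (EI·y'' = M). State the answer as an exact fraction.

Load 1 — triangular load w₀=4 kN/m (0→w₀ over full span):
  y_1 = -w₀x²(L-x)²(x+2L)/(120LEI) = -4·8²·(16-8)²·(8+2·16)/(120·16·20000) = -32/1875 m
Load 2 — applied couple M₀=16 kN·m at a=32/3 m (b=L-a=16/3):
  y_2 = (R_Ax³/6 - M_Ax²/2)/EI  [x≤a] with R_A=4/3, M_A=16/3 = ((4/3)·8³/6 - (16/3)·8²/2)/20000 = -16/5625 m
Load 3 — applied couple M₀=3 kN·m at a=12 m (b=L-a=4):
  y_3 = (R_Ax³/6 - M_Ax²/2)/EI  [x≤a] with R_A=27/128, M_A=15/16 = ((27/128)·8³/6 - (15/16)·8²/2)/20000 = -3/5000 m
Superposition: y = Σ y_i = -923/45000 m ≈ -0.020511 m

y(8) = -923/45000 m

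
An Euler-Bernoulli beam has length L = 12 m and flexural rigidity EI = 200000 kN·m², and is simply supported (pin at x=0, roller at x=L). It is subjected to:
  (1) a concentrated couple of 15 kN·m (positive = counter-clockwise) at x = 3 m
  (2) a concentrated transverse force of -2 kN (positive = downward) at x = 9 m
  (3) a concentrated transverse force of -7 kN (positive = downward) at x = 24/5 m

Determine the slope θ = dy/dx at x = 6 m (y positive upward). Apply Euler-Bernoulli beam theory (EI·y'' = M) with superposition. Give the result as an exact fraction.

θ(6) = -5673/200000000 rad

Load 1 — applied couple M₀=15 kN·m at a=3 m (b=L-a=9):
  θ_1 = (M₀x²/(2L)-M₀(x-a)+C₁)/EI  [x>a] with C₁=M₀(3b²-L²)/(6L)=165/8 = (15·6²/(2·12)-15·(6-3)+(165/8))/200000 = -3/320000 rad
Load 2 — point force P=-2 kN at a=9 m (b=L-a=3):
  θ_2 = -Pb(L²-b²-3x²)/(6LEI)  [x≤a] = -(-2)·3·(12²-3²-3·6²)/(6·12·200000) = 9/800000 rad
Load 3 — point force P=-7 kN at a=24/5 m (b=L-a=36/5):
  θ_3 = -Pa(2L²-6Lx+3x²+a²)/(6LEI)  [x>a] = -(-7)·(24/5)·(2·12²-6·12·6+3·6²+(24/5)²)/(6·12·200000) = -189/6250000 rad
Superposition: θ = Σ θ_i = -5673/200000000 rad ≈ -0.000028 rad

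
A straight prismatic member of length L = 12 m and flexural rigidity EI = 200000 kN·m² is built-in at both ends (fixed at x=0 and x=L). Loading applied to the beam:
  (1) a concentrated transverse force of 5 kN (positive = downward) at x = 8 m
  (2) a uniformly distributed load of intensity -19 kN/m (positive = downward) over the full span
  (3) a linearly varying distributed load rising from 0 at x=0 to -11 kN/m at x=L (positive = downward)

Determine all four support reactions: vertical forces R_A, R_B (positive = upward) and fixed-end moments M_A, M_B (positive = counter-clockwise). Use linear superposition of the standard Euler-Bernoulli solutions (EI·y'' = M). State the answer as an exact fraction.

Load 1 — point force P=5 kN at a=8 m (b=L-a=4):
  R_A = Pb²(3a+b)/L³ = 5·4²·(3·8+4)/12³ = 35/27 kN
  M_A = Pab²/L² = 5·8·4²/12² = 40/9 kN·m
  R_B = Pa²(a+3b)/L³ = 5·8²·(8+3·4)/12³ = 100/27 kN
  M_B = -Pa²b/L² = -5·8²·4/12² = -80/9 kN·m
Load 2 — uniform load w=-19 kN/m over full span:
  R_A = wL/2 = (-19)·12/2 = -114 kN
  M_A = wL²/12 = (-19)·12²/12 = -228 kN·m
  R_B = wL/2 = (-19)·12/2 = -114 kN
  M_B = -wL²/12 = -(-19)·12²/12 = 228 kN·m
Load 3 — triangular load w₀=-11 kN/m (0→w₀ over full span):
  R_A = 3w₀L/20 = 3·(-11)·12/20 = -99/5 kN
  M_A = w₀L²/30 = (-11)·12²/30 = -264/5 kN·m
  R_B = 7w₀L/20 = 7·(-11)·12/20 = -231/5 kN
  M_B = -w₀L²/20 = -(-11)·12²/20 = 396/5 kN·m
Superposition: R_A = -17888/135 kN, M_A = -12436/45 kN·m, R_B = -21127/135 kN, M_B = 13424/45 kN·m

R_A = -17888/135 kN, M_A = -12436/45 kN·m, R_B = -21127/135 kN, M_B = 13424/45 kN·m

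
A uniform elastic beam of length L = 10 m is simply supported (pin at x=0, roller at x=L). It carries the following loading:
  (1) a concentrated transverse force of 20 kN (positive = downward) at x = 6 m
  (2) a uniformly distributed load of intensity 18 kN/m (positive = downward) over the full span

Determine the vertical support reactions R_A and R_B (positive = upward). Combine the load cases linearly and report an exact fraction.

Load 1 — point force P=20 kN at a=6 m (b=L-a=4):
  R_A = Pb/L = 20·4/10 = 8 kN
  R_B = Pa/L = 20·6/10 = 12 kN
Load 2 — uniform load w=18 kN/m over full span:
  R_A = wL/2 = 18·10/2 = 90 kN
  R_B = wL/2 = 18·10/2 = 90 kN
Superposition: R_A = 98 kN, R_B = 102 kN

R_A = 98 kN, R_B = 102 kN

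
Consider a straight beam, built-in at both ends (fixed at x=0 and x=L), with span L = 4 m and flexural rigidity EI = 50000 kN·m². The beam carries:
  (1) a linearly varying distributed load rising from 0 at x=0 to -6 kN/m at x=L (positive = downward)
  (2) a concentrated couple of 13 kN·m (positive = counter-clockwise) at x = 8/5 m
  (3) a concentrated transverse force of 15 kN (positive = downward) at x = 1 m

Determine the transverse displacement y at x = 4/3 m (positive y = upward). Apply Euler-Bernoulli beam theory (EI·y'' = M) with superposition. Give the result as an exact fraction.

Load 1 — triangular load w₀=-6 kN/m (0→w₀ over full span):
  y_1 = -w₀x²(L-x)²(x+2L)/(120LEI) = -(-6)·(4/3)²·(4-(4/3))²·((4/3)+2·4)/(120·4·50000) = 112/3796875 m
Load 2 — applied couple M₀=13 kN·m at a=8/5 m (b=L-a=12/5):
  y_2 = (R_Ax³/6 - M_Ax²/2)/EI  [x≤a] with R_A=117/25, M_A=39/25 = ((117/25)·(4/3)³/6 - (39/25)·(4/3)²/2)/50000 = 13/1406250 m
Load 3 — point force P=15 kN at a=1 m (b=L-a=3):
  y_3 = -Pa²(L-x)²(3bL-(3b+a)(L-x))/(6L³EI)  [x>a] = -15·1²·(4-(4/3))²·(3·3·4-(3·3+1)·(4-(4/3)))/(6·4³·50000) = -7/135000 m
Superposition: y = Σ y_i = -1991/151875000 m ≈ -0.000013 m

y(4/3) = -1991/151875000 m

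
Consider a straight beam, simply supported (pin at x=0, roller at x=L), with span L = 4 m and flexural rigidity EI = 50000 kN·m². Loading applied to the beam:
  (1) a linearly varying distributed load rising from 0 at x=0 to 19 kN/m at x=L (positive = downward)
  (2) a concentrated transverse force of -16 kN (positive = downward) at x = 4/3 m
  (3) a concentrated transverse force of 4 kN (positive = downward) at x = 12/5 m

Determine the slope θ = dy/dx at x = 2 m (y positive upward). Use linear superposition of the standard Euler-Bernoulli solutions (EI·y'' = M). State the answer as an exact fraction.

θ(2) = -77701/1012500000 rad

Load 1 — triangular load w₀=19 kN/m (0→w₀ over full span):
  θ_1 = -w₀(7L⁴-30L²x²+15x⁴)/(360LEI) = -19·(7·4⁴-30·4²·2²+15·2⁴)/(360·4·50000) = -133/4500000 rad
Load 2 — point force P=-16 kN at a=4/3 m (b=L-a=8/3):
  θ_2 = -Pa(2L²-6Lx+3x²+a²)/(6LEI)  [x>a] = -(-16)·(4/3)·(2·4²-6·4·2+3·2²+(4/3)²)/(6·4·50000) = -2/50625 rad
Load 3 — point force P=4 kN at a=12/5 m (b=L-a=8/5):
  θ_3 = -Pb(L²-b²-3x²)/(6LEI)  [x≤a] = -4·(8/5)·(4²-(8/5)²-3·2²)/(6·4·50000) = -3/390625 rad
Superposition: θ = Σ θ_i = -77701/1012500000 rad ≈ -0.000077 rad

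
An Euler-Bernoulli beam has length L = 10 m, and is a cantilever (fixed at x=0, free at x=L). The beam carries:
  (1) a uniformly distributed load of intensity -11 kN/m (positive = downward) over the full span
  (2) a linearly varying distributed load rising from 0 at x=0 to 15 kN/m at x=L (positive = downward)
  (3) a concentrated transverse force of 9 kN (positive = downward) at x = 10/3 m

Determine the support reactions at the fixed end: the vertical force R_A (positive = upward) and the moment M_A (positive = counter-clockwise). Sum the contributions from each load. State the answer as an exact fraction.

Load 1 — uniform load w=-11 kN/m over full span:
  R_A = wL = (-11)·10 = -110 kN
  M_A = wL²/2 = (-11)·10²/2 = -550 kN·m
Load 2 — triangular load w₀=15 kN/m (0→w₀ over full span):
  R_A = w₀L/2 = 15·10/2 = 75 kN
  M_A = w₀L²/3 = 15·10²/3 = 500 kN·m
Load 3 — point force P=9 kN at a=10/3 m (b=L-a=20/3):
  R_A = P = 9 kN
  M_A = Pa = 9·(10/3) = 30 kN·m
Superposition: R_A = -26 kN, M_A = -20 kN·m

R_A = -26 kN, M_A = -20 kN·m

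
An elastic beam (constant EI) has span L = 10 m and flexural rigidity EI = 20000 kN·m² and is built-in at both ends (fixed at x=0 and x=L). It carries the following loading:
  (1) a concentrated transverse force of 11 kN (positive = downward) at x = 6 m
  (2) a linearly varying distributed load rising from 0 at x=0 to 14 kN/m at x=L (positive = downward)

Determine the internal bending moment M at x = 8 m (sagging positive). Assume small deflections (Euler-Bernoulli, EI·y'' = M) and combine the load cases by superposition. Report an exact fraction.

M(8) = 106/375 kN·m

Load 1 — point force P=11 kN at a=6 m (b=L-a=4):
  M_1 = Pa²(a+3b)(L-x)/L³ - Pa²b/L²  [x>a] = 11·6²·(6+3·4)·(10-8)/10³ - 11·6²·4/10² = -198/125 kN·m
Load 2 — triangular load w₀=14 kN/m (0→w₀ over full span):
  M_2 = 3w₀Lx/20 - w₀L²/30 - w₀x³/(6L) = 3·14·10·8/20 - 14·10²/30 - 14·8³/(6·10) = 28/15 kN·m
Superposition: M = Σ M_i = 106/375 kN·m ≈ 0.282667 kN·m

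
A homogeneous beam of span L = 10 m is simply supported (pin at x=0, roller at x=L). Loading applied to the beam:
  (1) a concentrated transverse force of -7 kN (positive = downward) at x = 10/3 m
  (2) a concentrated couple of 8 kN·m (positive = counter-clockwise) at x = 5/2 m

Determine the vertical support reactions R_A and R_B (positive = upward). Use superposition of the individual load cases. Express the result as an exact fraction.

Load 1 — point force P=-7 kN at a=10/3 m (b=L-a=20/3):
  R_A = Pb/L = (-7)·(20/3)/10 = -14/3 kN
  R_B = Pa/L = (-7)·(10/3)/10 = -7/3 kN
Load 2 — applied couple M₀=8 kN·m at a=5/2 m (b=L-a=15/2):
  R_A = M₀/L = 8/10 = 4/5 kN
  R_B = -M₀/L = -8/10 = -4/5 kN
Superposition: R_A = -58/15 kN, R_B = -47/15 kN

R_A = -58/15 kN, R_B = -47/15 kN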